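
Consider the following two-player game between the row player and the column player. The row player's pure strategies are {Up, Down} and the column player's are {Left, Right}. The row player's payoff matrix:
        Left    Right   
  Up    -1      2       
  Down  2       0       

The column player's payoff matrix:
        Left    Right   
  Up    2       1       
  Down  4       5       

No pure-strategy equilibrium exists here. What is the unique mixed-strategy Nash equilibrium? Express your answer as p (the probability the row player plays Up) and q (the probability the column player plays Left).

In a mixed equilibrium the column player is indifferent between Left and Right; this condition fixes p.
  the column player's payoff from Left: p·2 + (1−p)·4 = -2p + 4
  the column player's payoff from Right: p·1 + (1−p)·5 = -4p + 5
  -2p + 4 = -4p + 5  ⇒  2p = 1  ⇒  p = 1/2.
The row player's indifference between Up and Down determines the column player's mixing probability q:
  the row player's expected payoff from Up: q·(-1) + (1−q)·2 = -3q + 2
  the row player's expected payoff from Down: q·2 + (1−q)·0 = 2q
  -3q + 2 = 2q  ⇒  -5q = -2  ⇒  q = 2/5.

p = 1/2, q = 2/5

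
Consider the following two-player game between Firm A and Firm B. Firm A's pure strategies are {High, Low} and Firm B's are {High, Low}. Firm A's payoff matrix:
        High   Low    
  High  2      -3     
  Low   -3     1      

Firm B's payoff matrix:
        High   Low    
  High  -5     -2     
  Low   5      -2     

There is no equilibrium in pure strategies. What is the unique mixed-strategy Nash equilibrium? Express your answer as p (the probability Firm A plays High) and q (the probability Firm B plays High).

Set Firm B's expected payoff from High equal to that from Low:
  Firm B's payoff to High: p·(-5) + (1−p)·5 = -10p + 5
  Firm B's payoff to Low: p·(-2) + (1−p)·(-2) = -2
  -10p + 5 = -2  ⇒  -10p = -7  ⇒  p = 7/10.
In a mixed equilibrium Firm A is indifferent between High and Low; this condition fixes q.
  Firm A's expected payoff from High: q·2 + (1−q)·(-3) = 5q - 3
  Firm A's expected payoff from Low: q·(-3) + (1−q)·1 = -4q + 1
  5q - 3 = -4q + 1  ⇒  9q = 4  ⇒  q = 4/9.

p = 7/10, q = 4/9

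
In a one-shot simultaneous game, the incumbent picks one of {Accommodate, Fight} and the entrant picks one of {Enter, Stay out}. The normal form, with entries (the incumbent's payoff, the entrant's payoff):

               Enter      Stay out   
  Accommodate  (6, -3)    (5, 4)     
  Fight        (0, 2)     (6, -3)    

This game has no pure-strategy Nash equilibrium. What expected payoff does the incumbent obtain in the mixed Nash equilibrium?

Set the incumbent's expected payoff from Accommodate equal to that from Fight:
  the incumbent's expected payoff from Accommodate: q·6 + (1−q)·5 = q + 5
  the incumbent's expected payoff from Fight: q·0 + (1−q)·6 = -6q + 6
  q + 5 = -6q + 6  ⇒  7q = 1  ⇒  q = 1/7.
At equilibrium the incumbent is indifferent across rows, so the incumbent's payoff equals the payoff from Accommodate: (1/7)·6 + (6/7)·5 = 36/7.

36/7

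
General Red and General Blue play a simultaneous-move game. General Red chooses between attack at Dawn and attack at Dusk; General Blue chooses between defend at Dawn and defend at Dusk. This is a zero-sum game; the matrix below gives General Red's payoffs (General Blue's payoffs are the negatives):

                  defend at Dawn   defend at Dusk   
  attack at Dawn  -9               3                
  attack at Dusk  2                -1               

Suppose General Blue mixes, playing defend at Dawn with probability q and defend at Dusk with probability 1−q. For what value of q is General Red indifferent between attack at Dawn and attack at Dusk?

General Red's indifference between attack at Dawn and attack at Dusk determines General Blue's mixing probability q:
  General Red's payoff to attack at Dawn: q·(-9) + (1−q)·3 = -12q + 3
  General Red's payoff to attack at Dusk: q·2 + (1−q)·(-1) = 3q - 1
  -12q + 3 = 3q - 1  ⇒  -15q = -4  ⇒  q = 4/15.

q = 4/15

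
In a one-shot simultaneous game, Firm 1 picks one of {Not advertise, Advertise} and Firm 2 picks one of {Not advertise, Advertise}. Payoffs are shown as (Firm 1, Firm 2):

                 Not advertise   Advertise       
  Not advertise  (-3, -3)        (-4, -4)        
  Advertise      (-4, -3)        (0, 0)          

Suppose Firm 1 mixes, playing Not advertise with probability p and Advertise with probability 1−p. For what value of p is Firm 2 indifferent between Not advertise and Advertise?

p = 3/4

Set Firm 2's expected payoff from Not advertise equal to that from Advertise:
  Firm 2's expected payoff from Not advertise: p·(-3) + (1−p)·(-3) = -3
  Firm 2's expected payoff from Advertise: p·(-4) + (1−p)·0 = -4p
  -3 = -4p  ⇒  4p = 3  ⇒  p = 3/4.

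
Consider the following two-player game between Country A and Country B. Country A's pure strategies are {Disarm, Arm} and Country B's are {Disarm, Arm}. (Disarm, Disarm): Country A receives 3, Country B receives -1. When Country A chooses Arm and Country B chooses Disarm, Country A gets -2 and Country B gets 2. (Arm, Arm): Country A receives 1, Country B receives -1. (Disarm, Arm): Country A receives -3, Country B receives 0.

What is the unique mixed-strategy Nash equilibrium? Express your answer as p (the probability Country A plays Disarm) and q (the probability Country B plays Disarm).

p = 3/4, q = 4/9

In a mixed equilibrium Country B is indifferent between Disarm and Arm; this condition fixes p.
  Country B's expected payoff from Disarm: p·(-1) + (1−p)·2 = -3p + 2
  Country B's expected payoff from Arm: p·0 + (1−p)·(-1) = p - 1
  -3p + 2 = p - 1  ⇒  -4p = -3  ⇒  p = 3/4.
For Country A to be willing to mix, Country A must be indifferent between Disarm and Arm, which pins down Country B's mix.
  Country A's payoff from Disarm: q·3 + (1−q)·(-3) = 6q - 3
  Country A's payoff from Arm: q·(-2) + (1−q)·1 = -3q + 1
  6q - 3 = -3q + 1  ⇒  9q = 4  ⇒  q = 4/9.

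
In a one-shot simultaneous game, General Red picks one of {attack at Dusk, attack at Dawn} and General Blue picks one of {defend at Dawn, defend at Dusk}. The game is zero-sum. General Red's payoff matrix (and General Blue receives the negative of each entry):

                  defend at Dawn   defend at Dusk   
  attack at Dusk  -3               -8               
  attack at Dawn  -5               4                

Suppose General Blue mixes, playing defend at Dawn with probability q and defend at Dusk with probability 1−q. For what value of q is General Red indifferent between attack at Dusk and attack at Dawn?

For General Red to be willing to mix, General Red must be indifferent between attack at Dusk and attack at Dawn, which pins down General Blue's mix.
  General Red's expected payoff from attack at Dusk: q·(-3) + (1−q)·(-8) = 5q - 8
  General Red's expected payoff from attack at Dawn: q·(-5) + (1−q)·4 = -9q + 4
  5q - 8 = -9q + 4  ⇒  14q = 12  ⇒  q = 6/7.

q = 6/7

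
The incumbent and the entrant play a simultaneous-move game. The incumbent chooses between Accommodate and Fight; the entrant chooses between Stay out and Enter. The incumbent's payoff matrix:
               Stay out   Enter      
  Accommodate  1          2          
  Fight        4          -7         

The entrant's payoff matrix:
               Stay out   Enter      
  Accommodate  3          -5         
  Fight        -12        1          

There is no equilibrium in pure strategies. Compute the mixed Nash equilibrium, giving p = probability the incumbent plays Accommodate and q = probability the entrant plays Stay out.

p = 13/21, q = 3/4

The incumbent's mix must leave the entrant indifferent between Stay out and Enter.
  the entrant's payoff from Stay out: p·3 + (1−p)·(-12) = 15p - 12
  the entrant's payoff from Enter: p·(-5) + (1−p)·1 = -6p + 1
  15p - 12 = -6p + 1  ⇒  21p = 13  ⇒  p = 13/21.
In a mixed equilibrium the incumbent is indifferent between Accommodate and Fight; this condition fixes q.
  the incumbent's payoff from Accommodate: q·1 + (1−q)·2 = -q + 2
  the incumbent's payoff from Fight: q·4 + (1−q)·(-7) = 11q - 7
  -q + 2 = 11q - 7  ⇒  -12q = -9  ⇒  q = 3/4.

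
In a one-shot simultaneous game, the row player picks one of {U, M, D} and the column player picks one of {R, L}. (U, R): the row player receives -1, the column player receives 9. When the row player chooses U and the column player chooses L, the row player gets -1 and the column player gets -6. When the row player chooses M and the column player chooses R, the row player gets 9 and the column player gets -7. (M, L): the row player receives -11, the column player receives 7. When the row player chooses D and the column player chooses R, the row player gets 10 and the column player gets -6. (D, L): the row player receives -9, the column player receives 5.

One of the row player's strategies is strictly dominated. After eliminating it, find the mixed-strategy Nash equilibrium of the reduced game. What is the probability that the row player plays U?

The row player's strategy M is strictly dominated by D: 10 > 9 and -9 > -11. Eliminate M.
The row player's mix must leave the column player indifferent between R and L.
  the column player's payoff from R: p·9 + (1−p)·(-6) = 15p - 6
  the column player's payoff from L: p·(-6) + (1−p)·5 = -11p + 5
  15p - 6 = -11p + 5  ⇒  26p = 11  ⇒  p = 11/26.

p = 11/26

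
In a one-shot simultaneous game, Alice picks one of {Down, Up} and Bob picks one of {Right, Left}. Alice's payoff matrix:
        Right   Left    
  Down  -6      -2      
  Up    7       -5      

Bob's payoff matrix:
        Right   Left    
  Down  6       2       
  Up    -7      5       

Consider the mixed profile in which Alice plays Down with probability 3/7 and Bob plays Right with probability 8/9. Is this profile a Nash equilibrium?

No

Given Alice's mix p = 3/7, Bob's payoff from Right is -10/7 but from Left is 26/7. Bob strictly prefers Left, so Bob would not mix.
So the proposed profile is not a Nash equilibrium.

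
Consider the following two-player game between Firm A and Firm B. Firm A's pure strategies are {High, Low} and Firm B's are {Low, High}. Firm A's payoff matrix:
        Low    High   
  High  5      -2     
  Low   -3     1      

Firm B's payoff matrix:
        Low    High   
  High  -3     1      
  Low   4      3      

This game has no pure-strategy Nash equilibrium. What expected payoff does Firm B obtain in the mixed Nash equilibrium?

Set Firm B's expected payoff from Low equal to that from High:
  Firm B's expected payoff from Low: p·(-3) + (1−p)·4 = -7p + 4
  Firm B's expected payoff from High: p·1 + (1−p)·3 = -2p + 3
  -7p + 4 = -2p + 3  ⇒  -5p = -1  ⇒  p = 1/5.
At equilibrium Firm B is indifferent across columns, so Firm B's payoff equals the payoff from Low: (1/5)·(-3) + (4/5)·4 = 13/5.

13/5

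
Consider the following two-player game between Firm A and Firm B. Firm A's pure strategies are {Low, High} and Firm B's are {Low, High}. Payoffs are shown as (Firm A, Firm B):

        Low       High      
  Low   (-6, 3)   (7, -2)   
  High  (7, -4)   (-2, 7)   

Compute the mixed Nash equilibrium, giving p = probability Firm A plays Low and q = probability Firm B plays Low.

Firm A's mix must leave Firm B indifferent between Low and High.
  Firm B's payoff from Low: p·3 + (1−p)·(-4) = 7p - 4
  Firm B's payoff from High: p·(-2) + (1−p)·7 = -9p + 7
  7p - 4 = -9p + 7  ⇒  16p = 11  ⇒  p = 11/16.
For Firm A to be willing to mix, Firm A must be indifferent between Low and High, which pins down Firm B's mix.
  Firm A's payoff from Low: q·(-6) + (1−q)·7 = -13q + 7
  Firm A's payoff from High: q·7 + (1−q)·(-2) = 9q - 2
  -13q + 7 = 9q - 2  ⇒  -22q = -9  ⇒  q = 9/22.

p = 11/16, q = 9/22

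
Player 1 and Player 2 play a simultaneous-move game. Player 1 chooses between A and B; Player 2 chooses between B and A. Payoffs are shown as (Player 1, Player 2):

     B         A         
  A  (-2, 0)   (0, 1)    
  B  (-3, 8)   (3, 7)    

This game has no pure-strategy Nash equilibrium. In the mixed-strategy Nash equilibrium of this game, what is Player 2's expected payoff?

4

Set Player 2's expected payoff from B equal to that from A:
  Player 2's payoff from B: p·0 + (1−p)·8 = -8p + 8
  Player 2's payoff from A: p·1 + (1−p)·7 = -6p + 7
  -8p + 8 = -6p + 7  ⇒  -2p = -1  ⇒  p = 1/2.
At equilibrium Player 2 is indifferent across columns, so Player 2's payoff equals the payoff from B: (1/2)·0 + (1/2)·8 = 4.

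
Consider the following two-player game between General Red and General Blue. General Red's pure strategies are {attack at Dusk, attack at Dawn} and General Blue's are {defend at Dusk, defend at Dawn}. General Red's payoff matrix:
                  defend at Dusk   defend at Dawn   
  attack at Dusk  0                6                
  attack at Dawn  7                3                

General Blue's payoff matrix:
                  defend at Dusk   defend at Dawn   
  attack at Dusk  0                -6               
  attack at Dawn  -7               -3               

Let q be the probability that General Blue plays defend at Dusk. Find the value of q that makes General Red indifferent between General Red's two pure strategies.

q = 3/10

General Blue's mix must leave General Red indifferent between attack at Dusk and attack at Dawn.
  General Red's payoff to attack at Dusk: q·0 + (1−q)·6 = -6q + 6
  General Red's payoff to attack at Dawn: q·7 + (1−q)·3 = 4q + 3
  -6q + 6 = 4q + 3  ⇒  -10q = -3  ⇒  q = 3/10.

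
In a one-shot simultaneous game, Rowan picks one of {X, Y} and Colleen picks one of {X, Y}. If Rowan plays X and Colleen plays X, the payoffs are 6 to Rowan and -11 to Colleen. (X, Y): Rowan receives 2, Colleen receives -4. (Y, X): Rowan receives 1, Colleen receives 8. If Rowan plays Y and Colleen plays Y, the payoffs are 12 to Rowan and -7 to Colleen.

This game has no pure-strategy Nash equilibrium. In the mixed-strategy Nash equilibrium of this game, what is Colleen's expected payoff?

Set Colleen's expected payoff from X equal to that from Y:
  Colleen's expected payoff from X: p·(-11) + (1−p)·8 = -19p + 8
  Colleen's expected payoff from Y: p·(-4) + (1−p)·(-7) = 3p - 7
  -19p + 8 = 3p - 7  ⇒  -22p = -15  ⇒  p = 15/22.
At equilibrium Colleen is indifferent across columns, so Colleen's payoff equals the payoff from X: (15/22)·(-11) + (7/22)·8 = -109/22.

-109/22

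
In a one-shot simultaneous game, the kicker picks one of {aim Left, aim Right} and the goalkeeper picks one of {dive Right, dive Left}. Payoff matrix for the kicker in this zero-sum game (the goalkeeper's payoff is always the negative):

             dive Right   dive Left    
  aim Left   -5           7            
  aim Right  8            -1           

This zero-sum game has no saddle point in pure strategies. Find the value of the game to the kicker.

For the kicker to be willing to mix, the kicker must be indifferent between aim Left and aim Right, which pins down the goalkeeper's mix.
  the kicker's expected payoff from aim Left: q·(-5) + (1−q)·7 = -12q + 7
  the kicker's expected payoff from aim Right: q·8 + (1−q)·(-1) = 9q - 1
  -12q + 7 = 9q - 1  ⇒  -21q = -8  ⇒  q = 8/21.
The value is the kicker's expected payoff against this mix (using aim Left): (8/21)·(-5) + (13/21)·7 = 17/7.

v = 17/7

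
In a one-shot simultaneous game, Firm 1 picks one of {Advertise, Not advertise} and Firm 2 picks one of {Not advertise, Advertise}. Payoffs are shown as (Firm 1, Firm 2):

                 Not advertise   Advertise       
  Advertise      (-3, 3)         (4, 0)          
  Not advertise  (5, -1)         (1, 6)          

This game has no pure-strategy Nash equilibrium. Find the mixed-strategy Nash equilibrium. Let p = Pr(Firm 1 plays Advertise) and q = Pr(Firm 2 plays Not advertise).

Set Firm 2's expected payoff from Not advertise equal to that from Advertise:
  Firm 2's expected payoff from Not advertise: p·3 + (1−p)·(-1) = 4p - 1
  Firm 2's expected payoff from Advertise: p·0 + (1−p)·6 = -6p + 6
  4p - 1 = -6p + 6  ⇒  10p = 7  ⇒  p = 7/10.
Firm 1's indifference between Advertise and Not advertise determines Firm 2's mixing probability q:
  Firm 1's payoff from Advertise: q·(-3) + (1−q)·4 = -7q + 4
  Firm 1's payoff from Not advertise: q·5 + (1−q)·1 = 4q + 1
  -7q + 4 = 4q + 1  ⇒  -11q = -3  ⇒  q = 3/11.

p = 7/10, q = 3/11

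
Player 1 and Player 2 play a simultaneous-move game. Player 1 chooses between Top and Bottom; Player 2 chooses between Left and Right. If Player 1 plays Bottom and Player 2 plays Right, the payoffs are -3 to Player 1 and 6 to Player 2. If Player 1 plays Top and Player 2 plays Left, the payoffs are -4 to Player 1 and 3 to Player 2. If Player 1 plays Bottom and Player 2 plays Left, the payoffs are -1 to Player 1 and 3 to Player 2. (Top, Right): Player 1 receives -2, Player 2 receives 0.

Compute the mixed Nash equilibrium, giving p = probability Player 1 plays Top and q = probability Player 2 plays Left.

Player 1's mix must leave Player 2 indifferent between Left and Right.
  Player 2's payoff to Left: p·3 + (1−p)·3 = 3
  Player 2's payoff to Right: p·0 + (1−p)·6 = -6p + 6
  3 = -6p + 6  ⇒  6p = 3  ⇒  p = 1/2.
Player 2's mix must leave Player 1 indifferent between Top and Bottom.
  Player 1's payoff to Top: q·(-4) + (1−q)·(-2) = -2q - 2
  Player 1's payoff to Bottom: q·(-1) + (1−q)·(-3) = 2q - 3
  -2q - 2 = 2q - 3  ⇒  -4q = -1  ⇒  q = 1/4.

p = 1/2, q = 1/4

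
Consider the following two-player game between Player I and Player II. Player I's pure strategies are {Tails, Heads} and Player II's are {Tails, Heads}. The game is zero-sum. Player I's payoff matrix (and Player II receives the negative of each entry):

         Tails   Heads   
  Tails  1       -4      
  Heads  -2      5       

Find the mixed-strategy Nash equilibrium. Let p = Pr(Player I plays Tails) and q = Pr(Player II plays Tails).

p = 7/12, q = 3/4

Player II's indifference between Tails and Heads determines Player I's mixing probability p:
  Player II's expected payoff from Tails: p·(-1) + (1−p)·2 = -3p + 2
  Player II's expected payoff from Heads: p·4 + (1−p)·(-5) = 9p - 5
  -3p + 2 = 9p - 5  ⇒  -12p = -7  ⇒  p = 7/12.
For Player I to be willing to mix, Player I must be indifferent between Tails and Heads, which pins down Player II's mix.
  Player I's expected payoff from Tails: q·1 + (1−q)·(-4) = 5q - 4
  Player I's expected payoff from Heads: q·(-2) + (1−q)·5 = -7q + 5
  5q - 4 = -7q + 5  ⇒  12q = 9  ⇒  q = 3/4.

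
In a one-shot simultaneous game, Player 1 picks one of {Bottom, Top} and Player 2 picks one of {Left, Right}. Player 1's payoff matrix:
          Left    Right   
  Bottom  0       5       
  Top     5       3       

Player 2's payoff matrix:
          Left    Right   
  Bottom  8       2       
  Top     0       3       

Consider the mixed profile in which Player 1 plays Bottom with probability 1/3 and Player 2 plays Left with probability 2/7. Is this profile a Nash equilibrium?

Yes

Check Player 2's indifference given Player 1's mix p = 1/3:
  payoff from Left = 8/3; payoff from Right = 8/3 — equal.
Check Player 1's indifference given Player 2's mix q = 2/7:
  payoff from Bottom = 25/7; payoff from Top = 25/7 — equal.
Both players are indifferent, so neither can profitably deviate.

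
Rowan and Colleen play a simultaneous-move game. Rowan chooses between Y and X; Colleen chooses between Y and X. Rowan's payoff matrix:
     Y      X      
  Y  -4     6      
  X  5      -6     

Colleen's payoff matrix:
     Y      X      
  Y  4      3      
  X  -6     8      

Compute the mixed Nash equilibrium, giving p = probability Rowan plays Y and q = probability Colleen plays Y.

Set Colleen's expected payoff from Y equal to that from X:
  Colleen's payoff to Y: p·4 + (1−p)·(-6) = 10p - 6
  Colleen's payoff to X: p·3 + (1−p)·8 = -5p + 8
  10p - 6 = -5p + 8  ⇒  15p = 14  ⇒  p = 14/15.
For Rowan to be willing to mix, Rowan must be indifferent between Y and X, which pins down Colleen's mix.
  Rowan's payoff from Y: q·(-4) + (1−q)·6 = -10q + 6
  Rowan's payoff from X: q·5 + (1−q)·(-6) = 11q - 6
  -10q + 6 = 11q - 6  ⇒  -21q = -12  ⇒  q = 4/7.

p = 14/15, q = 4/7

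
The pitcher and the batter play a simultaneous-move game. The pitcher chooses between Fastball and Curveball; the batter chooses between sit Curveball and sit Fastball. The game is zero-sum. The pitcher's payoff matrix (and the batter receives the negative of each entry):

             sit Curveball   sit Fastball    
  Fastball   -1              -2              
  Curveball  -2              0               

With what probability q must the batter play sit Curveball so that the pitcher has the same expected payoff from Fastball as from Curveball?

q = 2/3

The pitcher's indifference between Fastball and Curveball determines the batter's mixing probability q:
  the pitcher's expected payoff from Fastball: q·(-1) + (1−q)·(-2) = q - 2
  the pitcher's expected payoff from Curveball: q·(-2) + (1−q)·0 = -2q
  q - 2 = -2q  ⇒  3q = 2  ⇒  q = 2/3.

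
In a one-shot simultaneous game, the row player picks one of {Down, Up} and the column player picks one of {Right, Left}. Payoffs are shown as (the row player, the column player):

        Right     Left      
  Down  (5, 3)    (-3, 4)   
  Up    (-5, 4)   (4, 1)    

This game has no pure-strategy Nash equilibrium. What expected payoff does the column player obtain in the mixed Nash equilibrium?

13/4

In a mixed equilibrium the column player is indifferent between Right and Left; this condition fixes p.
  the column player's expected payoff from Right: p·3 + (1−p)·4 = -p + 4
  the column player's expected payoff from Left: p·4 + (1−p)·1 = 3p + 1
  -p + 4 = 3p + 1  ⇒  -4p = -3  ⇒  p = 3/4.
At equilibrium the column player is indifferent across columns, so the column player's payoff equals the payoff from Right: (3/4)·3 + (1/4)·4 = 13/4.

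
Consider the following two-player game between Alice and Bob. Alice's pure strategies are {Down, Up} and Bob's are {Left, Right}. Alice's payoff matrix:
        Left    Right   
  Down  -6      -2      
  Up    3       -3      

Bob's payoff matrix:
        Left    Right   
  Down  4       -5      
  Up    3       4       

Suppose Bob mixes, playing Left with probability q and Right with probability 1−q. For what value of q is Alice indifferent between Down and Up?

Set Alice's expected payoff from Down equal to that from Up:
  Alice's payoff to Down: q·(-6) + (1−q)·(-2) = -4q - 2
  Alice's payoff to Up: q·3 + (1−q)·(-3) = 6q - 3
  -4q - 2 = 6q - 3  ⇒  -10q = -1  ⇒  q = 1/10.

q = 1/10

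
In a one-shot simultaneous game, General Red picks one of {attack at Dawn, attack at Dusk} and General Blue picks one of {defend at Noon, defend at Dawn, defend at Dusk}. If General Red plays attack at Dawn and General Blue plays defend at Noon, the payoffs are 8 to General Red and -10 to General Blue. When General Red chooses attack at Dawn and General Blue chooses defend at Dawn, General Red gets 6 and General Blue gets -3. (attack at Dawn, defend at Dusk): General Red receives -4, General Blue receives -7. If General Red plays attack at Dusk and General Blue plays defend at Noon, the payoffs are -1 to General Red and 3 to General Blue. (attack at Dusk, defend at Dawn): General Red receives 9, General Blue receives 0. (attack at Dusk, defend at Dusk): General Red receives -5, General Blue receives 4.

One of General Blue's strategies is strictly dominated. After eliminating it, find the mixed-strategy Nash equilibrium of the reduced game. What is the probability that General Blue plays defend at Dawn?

q = 1/4

General Blue's strategy defend at Noon is strictly dominated by defend at Dusk: -7 > -10 and 4 > 3. Eliminate defend at Noon.
In a mixed equilibrium General Red is indifferent between attack at Dawn and attack at Dusk; this condition fixes q.
  General Red's expected payoff from attack at Dawn: q·6 + (1−q)·(-4) = 10q - 4
  General Red's expected payoff from attack at Dusk: q·9 + (1−q)·(-5) = 14q - 5
  10q - 4 = 14q - 5  ⇒  -4q = -1  ⇒  q = 1/4.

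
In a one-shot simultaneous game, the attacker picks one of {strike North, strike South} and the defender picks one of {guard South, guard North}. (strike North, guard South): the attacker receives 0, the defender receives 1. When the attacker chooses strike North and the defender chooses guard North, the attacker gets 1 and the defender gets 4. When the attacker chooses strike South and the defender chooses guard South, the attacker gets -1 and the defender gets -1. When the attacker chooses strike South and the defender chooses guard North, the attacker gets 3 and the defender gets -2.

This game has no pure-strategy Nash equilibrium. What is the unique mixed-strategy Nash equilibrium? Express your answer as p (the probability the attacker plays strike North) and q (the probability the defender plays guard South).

p = 1/4, q = 2/3

Set the defender's expected payoff from guard South equal to that from guard North:
  the defender's expected payoff from guard South: p·1 + (1−p)·(-1) = 2p - 1
  the defender's expected payoff from guard North: p·4 + (1−p)·(-2) = 6p - 2
  2p - 1 = 6p - 2  ⇒  -4p = -1  ⇒  p = 1/4.
Set the attacker's expected payoff from strike North equal to that from strike South:
  the attacker's expected payoff from strike North: q·0 + (1−q)·1 = -q + 1
  the attacker's expected payoff from strike South: q·(-1) + (1−q)·3 = -4q + 3
  -q + 1 = -4q + 3  ⇒  3q = 2  ⇒  q = 2/3.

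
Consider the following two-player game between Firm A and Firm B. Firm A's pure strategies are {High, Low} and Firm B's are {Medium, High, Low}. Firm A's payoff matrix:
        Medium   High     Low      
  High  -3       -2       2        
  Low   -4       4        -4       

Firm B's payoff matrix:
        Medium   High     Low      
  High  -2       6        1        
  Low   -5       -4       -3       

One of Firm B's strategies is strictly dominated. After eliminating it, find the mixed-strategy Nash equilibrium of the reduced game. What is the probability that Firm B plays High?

Firm B's strategy Medium is strictly dominated by Low: 1 > -2 and -3 > -5. Eliminate Medium.
Firm B's mix must leave Firm A indifferent between High and Low.
  Firm A's expected payoff from High: q·(-2) + (1−q)·2 = -4q + 2
  Firm A's expected payoff from Low: q·4 + (1−q)·(-4) = 8q - 4
  -4q + 2 = 8q - 4  ⇒  -12q = -6  ⇒  q = 1/2.

q = 1/2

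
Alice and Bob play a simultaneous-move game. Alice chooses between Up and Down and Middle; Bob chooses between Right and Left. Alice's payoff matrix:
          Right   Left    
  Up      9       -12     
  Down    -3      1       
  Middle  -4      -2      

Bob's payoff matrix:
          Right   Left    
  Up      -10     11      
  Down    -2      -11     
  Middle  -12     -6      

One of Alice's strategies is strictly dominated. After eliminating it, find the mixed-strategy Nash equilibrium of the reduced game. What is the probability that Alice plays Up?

Alice's strategy Middle is strictly dominated by Down: -3 > -4 and 1 > -2. Eliminate Middle.
Set Bob's expected payoff from Right equal to that from Left:
  Bob's expected payoff from Right: p·(-10) + (1−p)·(-2) = -8p - 2
  Bob's expected payoff from Left: p·11 + (1−p)·(-11) = 22p - 11
  -8p - 2 = 22p - 11  ⇒  -30p = -9  ⇒  p = 3/10.

p = 3/10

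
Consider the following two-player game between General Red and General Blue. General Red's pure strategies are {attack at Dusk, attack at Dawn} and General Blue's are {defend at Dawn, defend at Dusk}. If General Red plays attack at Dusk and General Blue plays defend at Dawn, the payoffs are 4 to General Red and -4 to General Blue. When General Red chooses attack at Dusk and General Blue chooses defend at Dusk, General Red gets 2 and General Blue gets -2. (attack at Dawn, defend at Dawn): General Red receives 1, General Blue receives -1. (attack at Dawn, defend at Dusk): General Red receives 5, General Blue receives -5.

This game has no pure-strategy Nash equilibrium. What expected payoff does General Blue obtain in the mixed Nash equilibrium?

-3

General Red's mix must leave General Blue indifferent between defend at Dawn and defend at Dusk.
  General Blue's payoff from defend at Dawn: p·(-4) + (1−p)·(-1) = -3p - 1
  General Blue's payoff from defend at Dusk: p·(-2) + (1−p)·(-5) = 3p - 5
  -3p - 1 = 3p - 5  ⇒  -6p = -4  ⇒  p = 2/3.
At equilibrium General Blue is indifferent across columns, so General Blue's payoff equals the payoff from defend at Dawn: (2/3)·(-4) + (1/3)·(-1) = -3.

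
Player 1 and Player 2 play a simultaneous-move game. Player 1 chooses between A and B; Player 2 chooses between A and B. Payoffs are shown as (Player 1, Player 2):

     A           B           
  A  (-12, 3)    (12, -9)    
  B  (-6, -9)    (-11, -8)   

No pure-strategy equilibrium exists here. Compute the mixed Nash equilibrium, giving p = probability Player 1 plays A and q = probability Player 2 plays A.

Player 2's indifference between A and B determines Player 1's mixing probability p:
  Player 2's payoff from A: p·3 + (1−p)·(-9) = 12p - 9
  Player 2's payoff from B: p·(-9) + (1−p)·(-8) = -p - 8
  12p - 9 = -p - 8  ⇒  13p = 1  ⇒  p = 1/13.
Player 2's mix must leave Player 1 indifferent between A and B.
  Player 1's expected payoff from A: q·(-12) + (1−q)·12 = -24q + 12
  Player 1's expected payoff from B: q·(-6) + (1−q)·(-11) = 5q - 11
  -24q + 12 = 5q - 11  ⇒  -29q = -23  ⇒  q = 23/29.

p = 1/13, q = 23/29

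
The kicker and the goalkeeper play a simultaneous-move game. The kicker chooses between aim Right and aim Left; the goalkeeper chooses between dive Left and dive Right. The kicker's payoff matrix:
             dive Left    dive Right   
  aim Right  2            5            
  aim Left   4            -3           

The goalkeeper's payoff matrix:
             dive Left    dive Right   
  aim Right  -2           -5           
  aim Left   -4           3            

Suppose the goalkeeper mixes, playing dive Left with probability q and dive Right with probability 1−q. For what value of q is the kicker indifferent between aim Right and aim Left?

The kicker's indifference between aim Right and aim Left determines the goalkeeper's mixing probability q:
  the kicker's payoff to aim Right: q·2 + (1−q)·5 = -3q + 5
  the kicker's payoff to aim Left: q·4 + (1−q)·(-3) = 7q - 3
  -3q + 5 = 7q - 3  ⇒  -10q = -8  ⇒  q = 4/5.

q = 4/5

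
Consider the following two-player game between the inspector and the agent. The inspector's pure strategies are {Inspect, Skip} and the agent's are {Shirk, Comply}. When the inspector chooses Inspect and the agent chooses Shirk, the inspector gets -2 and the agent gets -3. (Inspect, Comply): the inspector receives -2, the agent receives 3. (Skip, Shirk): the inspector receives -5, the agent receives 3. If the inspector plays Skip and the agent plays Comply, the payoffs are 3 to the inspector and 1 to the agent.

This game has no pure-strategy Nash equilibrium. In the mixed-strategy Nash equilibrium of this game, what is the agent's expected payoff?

Set the agent's expected payoff from Shirk equal to that from Comply:
  the agent's payoff from Shirk: p·(-3) + (1−p)·3 = -6p + 3
  the agent's payoff from Comply: p·3 + (1−p)·1 = 2p + 1
  -6p + 3 = 2p + 1  ⇒  -8p = -2  ⇒  p = 1/4.
At equilibrium the agent is indifferent across columns, so the agent's payoff equals the payoff from Shirk: (1/4)·(-3) + (3/4)·3 = 3/2.

3/2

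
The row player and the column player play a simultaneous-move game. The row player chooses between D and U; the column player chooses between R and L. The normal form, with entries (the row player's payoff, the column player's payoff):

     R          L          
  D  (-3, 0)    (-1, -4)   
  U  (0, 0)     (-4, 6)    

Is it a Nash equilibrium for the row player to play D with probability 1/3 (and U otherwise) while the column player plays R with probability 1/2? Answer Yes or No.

No

Given the row player's mix p = 1/3, the column player's payoff from R is 0 but from L is 8/3. The column player strictly prefers L, so the column player would not mix.
So the proposed profile is not a Nash equilibrium.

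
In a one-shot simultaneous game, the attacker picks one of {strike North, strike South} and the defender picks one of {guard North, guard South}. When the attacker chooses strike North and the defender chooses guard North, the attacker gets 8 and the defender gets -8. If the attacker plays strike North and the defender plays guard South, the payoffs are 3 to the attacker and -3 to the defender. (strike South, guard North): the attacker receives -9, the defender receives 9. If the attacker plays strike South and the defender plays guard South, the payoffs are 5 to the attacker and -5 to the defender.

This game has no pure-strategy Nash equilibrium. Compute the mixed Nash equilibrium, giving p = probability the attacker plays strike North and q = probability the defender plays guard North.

p = 14/19, q = 2/19

The defender's indifference between guard North and guard South determines the attacker's mixing probability p:
  the defender's payoff from guard North: p·(-8) + (1−p)·9 = -17p + 9
  the defender's payoff from guard South: p·(-3) + (1−p)·(-5) = 2p - 5
  -17p + 9 = 2p - 5  ⇒  -19p = -14  ⇒  p = 14/19.
Set the attacker's expected payoff from strike North equal to that from strike South:
  the attacker's payoff from strike North: q·8 + (1−q)·3 = 5q + 3
  the attacker's payoff from strike South: q·(-9) + (1−q)·5 = -14q + 5
  5q + 3 = -14q + 5  ⇒  19q = 2  ⇒  q = 2/19.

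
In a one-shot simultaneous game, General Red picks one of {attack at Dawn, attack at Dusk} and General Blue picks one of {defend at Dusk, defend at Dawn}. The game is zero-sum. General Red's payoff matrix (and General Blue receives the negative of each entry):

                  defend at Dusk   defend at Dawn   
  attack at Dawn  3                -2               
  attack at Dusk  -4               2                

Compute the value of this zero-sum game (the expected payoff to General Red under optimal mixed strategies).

v = -2/11

General Blue's mix must leave General Red indifferent between attack at Dawn and attack at Dusk.
  General Red's payoff from attack at Dawn: q·3 + (1−q)·(-2) = 5q - 2
  General Red's payoff from attack at Dusk: q·(-4) + (1−q)·2 = -6q + 2
  5q - 2 = -6q + 2  ⇒  11q = 4  ⇒  q = 4/11.
The value is General Red's expected payoff against this mix (using attack at Dawn): (4/11)·3 + (7/11)·(-2) = -2/11.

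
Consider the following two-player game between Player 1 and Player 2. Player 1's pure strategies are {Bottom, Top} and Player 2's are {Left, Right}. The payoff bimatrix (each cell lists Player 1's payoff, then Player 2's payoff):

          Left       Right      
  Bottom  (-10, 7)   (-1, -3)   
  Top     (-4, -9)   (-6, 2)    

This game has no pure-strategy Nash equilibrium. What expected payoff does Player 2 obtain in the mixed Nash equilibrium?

-13/21

Player 1's mix must leave Player 2 indifferent between Left and Right.
  Player 2's payoff from Left: p·7 + (1−p)·(-9) = 16p - 9
  Player 2's payoff from Right: p·(-3) + (1−p)·2 = -5p + 2
  16p - 9 = -5p + 2  ⇒  21p = 11  ⇒  p = 11/21.
At equilibrium Player 2 is indifferent across columns, so Player 2's payoff equals the payoff from Left: (11/21)·7 + (10/21)·(-9) = -13/21.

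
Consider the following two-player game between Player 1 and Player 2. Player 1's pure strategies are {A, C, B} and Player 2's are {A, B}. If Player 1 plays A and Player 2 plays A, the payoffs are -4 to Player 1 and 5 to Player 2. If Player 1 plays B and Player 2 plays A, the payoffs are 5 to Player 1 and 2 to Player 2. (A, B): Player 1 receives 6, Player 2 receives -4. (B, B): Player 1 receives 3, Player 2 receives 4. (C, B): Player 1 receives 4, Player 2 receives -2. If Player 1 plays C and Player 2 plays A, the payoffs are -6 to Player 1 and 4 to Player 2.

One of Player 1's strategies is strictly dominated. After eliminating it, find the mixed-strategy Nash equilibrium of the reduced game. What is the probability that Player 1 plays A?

Player 1's strategy C is strictly dominated by A: -4 > -6 and 6 > 4. Eliminate C.
Player 2's indifference between A and B determines Player 1's mixing probability p:
  Player 2's payoff to A: p·5 + (1−p)·2 = 3p + 2
  Player 2's payoff to B: p·(-4) + (1−p)·4 = -8p + 4
  3p + 2 = -8p + 4  ⇒  11p = 2  ⇒  p = 2/11.

p = 2/11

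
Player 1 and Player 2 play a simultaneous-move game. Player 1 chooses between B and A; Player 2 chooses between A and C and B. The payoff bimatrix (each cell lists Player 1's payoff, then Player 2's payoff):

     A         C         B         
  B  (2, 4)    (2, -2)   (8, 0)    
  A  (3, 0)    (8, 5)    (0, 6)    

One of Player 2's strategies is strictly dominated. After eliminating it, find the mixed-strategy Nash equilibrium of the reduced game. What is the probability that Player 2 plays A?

q = 8/9

Player 2's strategy C is strictly dominated by B: 0 > -2 and 6 > 5. Eliminate C.
In a mixed equilibrium Player 1 is indifferent between B and A; this condition fixes q.
  Player 1's payoff from B: q·2 + (1−q)·8 = -6q + 8
  Player 1's payoff from A: q·3 + (1−q)·0 = 3q
  -6q + 8 = 3q  ⇒  -9q = -8  ⇒  q = 8/9.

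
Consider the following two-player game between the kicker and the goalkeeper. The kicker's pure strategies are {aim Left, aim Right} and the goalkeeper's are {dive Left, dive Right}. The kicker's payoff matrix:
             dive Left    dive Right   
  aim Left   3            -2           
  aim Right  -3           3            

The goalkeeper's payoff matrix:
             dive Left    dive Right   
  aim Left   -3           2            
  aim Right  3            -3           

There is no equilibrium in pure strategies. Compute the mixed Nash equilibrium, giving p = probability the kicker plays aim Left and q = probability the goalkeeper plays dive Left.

For the goalkeeper to be willing to mix, the goalkeeper must be indifferent between dive Left and dive Right, which pins down the kicker's mix.
  the goalkeeper's payoff to dive Left: p·(-3) + (1−p)·3 = -6p + 3
  the goalkeeper's payoff to dive Right: p·2 + (1−p)·(-3) = 5p - 3
  -6p + 3 = 5p - 3  ⇒  -11p = -6  ⇒  p = 6/11.
For the kicker to be willing to mix, the kicker must be indifferent between aim Left and aim Right, which pins down the goalkeeper's mix.
  the kicker's payoff from aim Left: q·3 + (1−q)·(-2) = 5q - 2
  the kicker's payoff from aim Right: q·(-3) + (1−q)·3 = -6q + 3
  5q - 2 = -6q + 3  ⇒  11q = 5  ⇒  q = 5/11.

p = 6/11, q = 5/11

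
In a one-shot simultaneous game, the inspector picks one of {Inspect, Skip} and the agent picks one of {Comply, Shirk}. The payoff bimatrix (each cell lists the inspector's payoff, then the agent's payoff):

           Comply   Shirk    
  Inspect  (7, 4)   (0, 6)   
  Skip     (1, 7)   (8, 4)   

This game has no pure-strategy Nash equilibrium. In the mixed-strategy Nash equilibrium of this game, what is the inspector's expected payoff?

The agent's mix must leave the inspector indifferent between Inspect and Skip.
  the inspector's payoff from Inspect: q·7 + (1−q)·0 = 7q
  the inspector's payoff from Skip: q·1 + (1−q)·8 = -7q + 8
  7q = -7q + 8  ⇒  14q = 8  ⇒  q = 4/7.
At equilibrium the inspector is indifferent across rows, so the inspector's payoff equals the payoff from Inspect: (4/7)·7 + (3/7)·0 = 4.

4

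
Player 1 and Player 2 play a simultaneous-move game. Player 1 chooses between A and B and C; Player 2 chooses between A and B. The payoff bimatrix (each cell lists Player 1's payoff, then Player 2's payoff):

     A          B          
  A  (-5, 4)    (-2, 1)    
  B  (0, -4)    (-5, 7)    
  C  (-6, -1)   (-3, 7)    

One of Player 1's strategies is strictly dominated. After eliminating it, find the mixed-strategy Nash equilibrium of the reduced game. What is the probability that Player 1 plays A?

Player 1's strategy C is strictly dominated by A: -5 > -6 and -2 > -3. Eliminate C.
In a mixed equilibrium Player 2 is indifferent between A and B; this condition fixes p.
  Player 2's expected payoff from A: p·4 + (1−p)·(-4) = 8p - 4
  Player 2's expected payoff from B: p·1 + (1−p)·7 = -6p + 7
  8p - 4 = -6p + 7  ⇒  14p = 11  ⇒  p = 11/14.

p = 11/14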